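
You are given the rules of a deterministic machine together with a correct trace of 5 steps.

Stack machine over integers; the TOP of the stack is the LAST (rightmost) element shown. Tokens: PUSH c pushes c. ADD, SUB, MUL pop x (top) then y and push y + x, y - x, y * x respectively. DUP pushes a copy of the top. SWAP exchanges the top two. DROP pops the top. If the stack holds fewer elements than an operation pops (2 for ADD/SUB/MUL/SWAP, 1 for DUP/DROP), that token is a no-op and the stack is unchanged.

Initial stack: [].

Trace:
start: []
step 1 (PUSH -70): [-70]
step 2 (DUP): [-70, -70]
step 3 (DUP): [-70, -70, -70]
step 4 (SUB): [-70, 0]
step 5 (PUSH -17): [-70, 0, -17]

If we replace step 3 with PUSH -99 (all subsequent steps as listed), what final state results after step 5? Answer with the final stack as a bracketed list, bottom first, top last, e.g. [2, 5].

(re-executing from step 3 with the substitution; state before step 3: [-70, -70])
step 3 (PUSH -99): [-70, -70, -99]
step 4 (SUB): [-70, 29]
step 5 (PUSH -17): [-70, 29, -17]

[-70, 29, -17]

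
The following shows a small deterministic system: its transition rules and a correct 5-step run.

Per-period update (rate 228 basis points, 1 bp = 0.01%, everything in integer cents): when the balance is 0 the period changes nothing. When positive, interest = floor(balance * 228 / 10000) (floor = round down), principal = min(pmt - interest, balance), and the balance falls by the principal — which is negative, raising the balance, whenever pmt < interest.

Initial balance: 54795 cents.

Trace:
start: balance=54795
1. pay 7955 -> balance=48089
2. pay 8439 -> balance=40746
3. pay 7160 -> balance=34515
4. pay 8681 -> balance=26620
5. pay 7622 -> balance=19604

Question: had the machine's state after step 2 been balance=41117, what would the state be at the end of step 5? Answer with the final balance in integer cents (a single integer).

state after step 2 := balance=41117
3. pay 7160 -> balance=34894
4. pay 8681 -> balance=27008
5. pay 7622 -> balance=20001

20001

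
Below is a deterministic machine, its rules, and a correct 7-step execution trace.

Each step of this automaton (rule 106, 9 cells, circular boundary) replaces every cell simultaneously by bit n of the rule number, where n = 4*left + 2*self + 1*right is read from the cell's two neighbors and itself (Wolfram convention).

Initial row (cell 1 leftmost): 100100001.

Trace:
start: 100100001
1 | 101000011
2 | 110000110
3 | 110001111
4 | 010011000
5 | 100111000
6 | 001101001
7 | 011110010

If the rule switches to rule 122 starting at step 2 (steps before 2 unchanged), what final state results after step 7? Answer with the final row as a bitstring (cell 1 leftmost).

(re-executing steps 2..7 under rule 122; state before step 2: 101000011)
2 | 110100110
3 | 111011111
4 | 001110000
5 | 011011000
6 | 111111100
7 | 100000111

100000111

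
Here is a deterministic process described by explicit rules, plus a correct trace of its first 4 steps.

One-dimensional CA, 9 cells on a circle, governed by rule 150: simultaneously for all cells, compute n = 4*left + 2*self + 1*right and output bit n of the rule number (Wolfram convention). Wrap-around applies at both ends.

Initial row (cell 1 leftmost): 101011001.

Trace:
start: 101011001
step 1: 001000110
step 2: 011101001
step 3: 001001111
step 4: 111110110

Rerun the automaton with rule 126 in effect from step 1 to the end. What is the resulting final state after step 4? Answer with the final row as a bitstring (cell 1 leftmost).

000000000

(re-executing steps 1..4 under rule 126; state before step 1: 101011001)
step 1: 111111111
step 2: 000000000
step 3: 000000000
step 4: 000000000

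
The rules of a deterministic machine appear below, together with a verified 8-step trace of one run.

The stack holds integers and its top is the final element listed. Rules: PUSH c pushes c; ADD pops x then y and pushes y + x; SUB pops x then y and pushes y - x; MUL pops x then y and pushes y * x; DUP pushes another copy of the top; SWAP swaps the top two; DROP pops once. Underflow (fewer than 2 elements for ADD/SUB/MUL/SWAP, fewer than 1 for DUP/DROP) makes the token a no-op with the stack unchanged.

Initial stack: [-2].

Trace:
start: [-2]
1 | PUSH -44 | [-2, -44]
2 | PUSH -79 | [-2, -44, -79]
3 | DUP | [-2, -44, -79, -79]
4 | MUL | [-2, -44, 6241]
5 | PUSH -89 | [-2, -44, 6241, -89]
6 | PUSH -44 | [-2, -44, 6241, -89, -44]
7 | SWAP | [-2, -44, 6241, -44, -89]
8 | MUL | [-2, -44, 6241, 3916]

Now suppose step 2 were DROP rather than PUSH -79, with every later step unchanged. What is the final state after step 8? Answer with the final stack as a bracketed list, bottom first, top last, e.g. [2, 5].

[4, 3916]

(re-executing from step 2 with the substitution; state before step 2: [-2, -44])
2 | DROP | [-2]
3 | DUP | [-2, -2]
4 | MUL | [4]
5 | PUSH -89 | [4, -89]
6 | PUSH -44 | [4, -89, -44]
7 | SWAP | [4, -44, -89]
8 | MUL | [4, 3916]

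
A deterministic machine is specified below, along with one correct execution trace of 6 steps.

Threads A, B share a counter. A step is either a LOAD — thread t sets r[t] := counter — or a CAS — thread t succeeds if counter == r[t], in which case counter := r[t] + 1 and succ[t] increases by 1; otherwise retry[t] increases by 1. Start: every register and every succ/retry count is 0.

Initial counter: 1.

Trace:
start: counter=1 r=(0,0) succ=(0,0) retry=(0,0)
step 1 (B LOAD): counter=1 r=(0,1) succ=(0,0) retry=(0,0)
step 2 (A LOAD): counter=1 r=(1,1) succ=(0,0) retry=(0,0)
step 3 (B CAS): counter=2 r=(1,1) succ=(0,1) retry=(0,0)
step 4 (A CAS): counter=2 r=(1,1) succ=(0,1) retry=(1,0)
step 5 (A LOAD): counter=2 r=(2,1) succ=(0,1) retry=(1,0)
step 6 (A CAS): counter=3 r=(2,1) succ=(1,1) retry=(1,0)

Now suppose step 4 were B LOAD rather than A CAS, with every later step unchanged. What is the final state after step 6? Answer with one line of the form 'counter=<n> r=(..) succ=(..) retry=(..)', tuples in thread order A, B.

counter=3 r=(2,2) succ=(1,1) retry=(0,0)

(re-executing from step 4 with the substitution; state before step 4: counter=2 r=(1,1) succ=(0,1) retry=(0,0))
step 4 (B LOAD): counter=2 r=(1,2) succ=(0,1) retry=(0,0)
step 5 (A LOAD): counter=2 r=(2,2) succ=(0,1) retry=(0,0)
step 6 (A CAS): counter=3 r=(2,2) succ=(1,1) retry=(0,0)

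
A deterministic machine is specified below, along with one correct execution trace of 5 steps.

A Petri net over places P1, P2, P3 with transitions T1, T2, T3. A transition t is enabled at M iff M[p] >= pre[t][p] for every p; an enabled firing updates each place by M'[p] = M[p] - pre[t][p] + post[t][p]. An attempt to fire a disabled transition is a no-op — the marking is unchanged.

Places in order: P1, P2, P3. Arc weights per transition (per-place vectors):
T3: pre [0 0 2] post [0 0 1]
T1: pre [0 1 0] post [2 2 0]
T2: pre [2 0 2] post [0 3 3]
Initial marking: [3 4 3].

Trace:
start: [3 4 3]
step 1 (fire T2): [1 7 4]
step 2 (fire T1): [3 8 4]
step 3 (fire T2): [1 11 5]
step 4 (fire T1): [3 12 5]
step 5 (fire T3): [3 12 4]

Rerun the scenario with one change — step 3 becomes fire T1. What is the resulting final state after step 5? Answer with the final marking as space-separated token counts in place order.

7 10 3

(re-executing from step 3 with the substitution; state before step 3: [3 8 4])
step 3 (fire T1): [5 9 4]
step 4 (fire T1): [7 10 4]
step 5 (fire T3): [7 10 3]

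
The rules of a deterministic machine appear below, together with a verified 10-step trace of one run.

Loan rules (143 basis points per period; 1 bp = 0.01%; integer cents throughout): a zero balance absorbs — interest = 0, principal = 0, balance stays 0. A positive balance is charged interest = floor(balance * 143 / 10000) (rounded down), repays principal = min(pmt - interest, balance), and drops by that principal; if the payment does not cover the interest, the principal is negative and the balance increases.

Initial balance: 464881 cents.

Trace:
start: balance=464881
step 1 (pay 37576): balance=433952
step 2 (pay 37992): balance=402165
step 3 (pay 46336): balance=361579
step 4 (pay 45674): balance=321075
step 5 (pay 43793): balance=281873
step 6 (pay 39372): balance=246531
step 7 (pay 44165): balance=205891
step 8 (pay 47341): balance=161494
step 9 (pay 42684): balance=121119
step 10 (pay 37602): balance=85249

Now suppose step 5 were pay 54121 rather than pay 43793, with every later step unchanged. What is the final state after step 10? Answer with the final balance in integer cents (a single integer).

74161

(re-executing from step 5 with the substitution; state before step 5: balance=321075)
step 5 (pay 54121): balance=271545
step 6 (pay 39372): balance=236056
step 7 (pay 44165): balance=195266
step 8 (pay 47341): balance=150717
step 9 (pay 42684): balance=110188
step 10 (pay 37602): balance=74161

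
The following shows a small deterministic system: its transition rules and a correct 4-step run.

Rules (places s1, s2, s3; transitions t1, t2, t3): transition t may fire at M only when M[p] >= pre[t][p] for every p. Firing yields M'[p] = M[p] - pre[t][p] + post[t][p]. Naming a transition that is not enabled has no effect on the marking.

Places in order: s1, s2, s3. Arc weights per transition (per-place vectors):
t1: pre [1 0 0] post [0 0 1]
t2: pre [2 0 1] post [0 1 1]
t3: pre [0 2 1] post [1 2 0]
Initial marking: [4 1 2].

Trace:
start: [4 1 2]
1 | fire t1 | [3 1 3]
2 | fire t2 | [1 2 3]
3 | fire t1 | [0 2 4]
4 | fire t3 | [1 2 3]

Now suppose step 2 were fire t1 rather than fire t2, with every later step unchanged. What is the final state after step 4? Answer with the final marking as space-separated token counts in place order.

1 1 5

(re-executing from step 2 with the substitution; state before step 2: [3 1 3])
2 | fire t1 | [2 1 4]
3 | fire t1 | [1 1 5]
4 | fire t3 | [1 1 5]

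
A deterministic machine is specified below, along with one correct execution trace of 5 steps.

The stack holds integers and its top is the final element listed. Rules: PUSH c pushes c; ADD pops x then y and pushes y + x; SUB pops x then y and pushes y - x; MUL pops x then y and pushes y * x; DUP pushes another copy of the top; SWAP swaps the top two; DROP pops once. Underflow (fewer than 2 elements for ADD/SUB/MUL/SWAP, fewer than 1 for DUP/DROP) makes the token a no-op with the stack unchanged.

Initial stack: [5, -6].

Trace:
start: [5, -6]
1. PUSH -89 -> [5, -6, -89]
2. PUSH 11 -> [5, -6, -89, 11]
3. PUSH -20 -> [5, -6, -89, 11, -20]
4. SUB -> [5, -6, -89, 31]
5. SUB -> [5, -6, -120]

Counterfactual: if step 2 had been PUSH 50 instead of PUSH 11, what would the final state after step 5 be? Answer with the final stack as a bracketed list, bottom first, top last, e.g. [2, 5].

(re-executing from step 2 with the substitution; state before step 2: [5, -6, -89])
2. PUSH 50 -> [5, -6, -89, 50]
3. PUSH -20 -> [5, -6, -89, 50, -20]
4. SUB -> [5, -6, -89, 70]
5. SUB -> [5, -6, -159]

[5, -6, -159]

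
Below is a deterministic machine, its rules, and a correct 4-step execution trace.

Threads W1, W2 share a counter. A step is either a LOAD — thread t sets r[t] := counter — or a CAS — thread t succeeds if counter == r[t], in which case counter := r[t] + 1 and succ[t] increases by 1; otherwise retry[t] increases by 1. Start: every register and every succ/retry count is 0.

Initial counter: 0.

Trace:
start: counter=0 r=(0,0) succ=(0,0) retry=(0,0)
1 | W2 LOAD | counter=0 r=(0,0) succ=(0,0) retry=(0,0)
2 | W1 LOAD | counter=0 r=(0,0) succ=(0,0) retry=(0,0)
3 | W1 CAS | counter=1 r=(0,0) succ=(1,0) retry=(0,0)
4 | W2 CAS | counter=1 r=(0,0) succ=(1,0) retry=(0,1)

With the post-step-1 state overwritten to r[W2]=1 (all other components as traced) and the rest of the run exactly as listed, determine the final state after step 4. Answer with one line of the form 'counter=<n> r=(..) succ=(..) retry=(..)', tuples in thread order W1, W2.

counter=2 r=(0,1) succ=(1,1) retry=(0,0)

state after step 1 := counter=0 r=(0,1) succ=(0,0) retry=(0,0)
2 | W1 LOAD | counter=0 r=(0,1) succ=(0,0) retry=(0,0)
3 | W1 CAS | counter=1 r=(0,1) succ=(1,0) retry=(0,0)
4 | W2 CAS | counter=2 r=(0,1) succ=(1,1) retry=(0,0)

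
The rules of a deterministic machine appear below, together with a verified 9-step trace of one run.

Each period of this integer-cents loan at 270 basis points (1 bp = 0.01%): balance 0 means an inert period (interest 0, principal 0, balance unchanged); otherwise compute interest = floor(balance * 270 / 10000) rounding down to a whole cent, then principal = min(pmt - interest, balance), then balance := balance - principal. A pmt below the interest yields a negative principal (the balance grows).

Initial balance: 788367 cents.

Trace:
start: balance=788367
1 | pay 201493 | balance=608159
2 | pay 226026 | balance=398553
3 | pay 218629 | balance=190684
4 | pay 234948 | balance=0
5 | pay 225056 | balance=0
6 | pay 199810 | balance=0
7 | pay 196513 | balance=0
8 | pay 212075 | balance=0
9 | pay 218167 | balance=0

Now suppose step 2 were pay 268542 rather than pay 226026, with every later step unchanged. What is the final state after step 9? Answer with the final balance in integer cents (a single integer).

(re-executing from step 2 with the substitution; state before step 2: balance=608159)
2 | pay 268542 | balance=356037
3 | pay 218629 | balance=147020
4 | pay 234948 | balance=0
5 | pay 225056 | balance=0
6 | pay 199810 | balance=0
7 | pay 196513 | balance=0
8 | pay 212075 | balance=0
9 | pay 218167 | balance=0

0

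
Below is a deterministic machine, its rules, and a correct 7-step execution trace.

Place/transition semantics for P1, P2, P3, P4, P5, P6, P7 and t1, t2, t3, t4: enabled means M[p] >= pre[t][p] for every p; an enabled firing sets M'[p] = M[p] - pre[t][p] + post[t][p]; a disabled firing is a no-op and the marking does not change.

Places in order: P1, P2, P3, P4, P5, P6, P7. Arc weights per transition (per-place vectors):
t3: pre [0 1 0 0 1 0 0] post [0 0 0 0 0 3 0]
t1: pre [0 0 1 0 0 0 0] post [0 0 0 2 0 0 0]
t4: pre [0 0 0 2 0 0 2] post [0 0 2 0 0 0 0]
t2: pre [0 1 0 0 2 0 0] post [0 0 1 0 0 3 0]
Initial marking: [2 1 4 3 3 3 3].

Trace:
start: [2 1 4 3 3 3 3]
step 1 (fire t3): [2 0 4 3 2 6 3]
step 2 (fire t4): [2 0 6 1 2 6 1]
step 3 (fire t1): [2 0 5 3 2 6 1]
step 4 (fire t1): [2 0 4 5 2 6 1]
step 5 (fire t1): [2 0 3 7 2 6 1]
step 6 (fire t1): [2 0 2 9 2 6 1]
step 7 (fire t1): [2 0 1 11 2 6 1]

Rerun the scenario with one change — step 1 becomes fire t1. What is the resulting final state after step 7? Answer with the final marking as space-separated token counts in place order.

(re-executing from step 1 with the substitution; state before step 1: [2 1 4 3 3 3 3])
step 1 (fire t1): [2 1 3 5 3 3 3]
step 2 (fire t4): [2 1 5 3 3 3 1]
step 3 (fire t1): [2 1 4 5 3 3 1]
step 4 (fire t1): [2 1 3 7 3 3 1]
step 5 (fire t1): [2 1 2 9 3 3 1]
step 6 (fire t1): [2 1 1 11 3 3 1]
step 7 (fire t1): [2 1 0 13 3 3 1]

2 1 0 13 3 3 1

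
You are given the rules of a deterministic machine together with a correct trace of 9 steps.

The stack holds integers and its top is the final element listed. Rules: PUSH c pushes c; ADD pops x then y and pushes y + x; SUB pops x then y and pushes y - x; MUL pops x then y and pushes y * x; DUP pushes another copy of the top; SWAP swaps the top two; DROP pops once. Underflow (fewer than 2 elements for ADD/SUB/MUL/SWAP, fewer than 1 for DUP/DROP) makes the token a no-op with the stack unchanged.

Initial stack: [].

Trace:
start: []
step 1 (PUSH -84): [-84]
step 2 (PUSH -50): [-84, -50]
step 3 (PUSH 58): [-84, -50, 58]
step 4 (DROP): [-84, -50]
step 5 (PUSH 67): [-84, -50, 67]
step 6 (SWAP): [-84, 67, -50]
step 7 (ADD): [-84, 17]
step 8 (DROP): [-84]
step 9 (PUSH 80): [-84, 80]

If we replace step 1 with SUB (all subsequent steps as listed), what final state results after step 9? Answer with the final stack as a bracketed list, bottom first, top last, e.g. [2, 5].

(re-executing from step 1 with the substitution; state before step 1: [])
step 1 (SUB): []
step 2 (PUSH -50): [-50]
step 3 (PUSH 58): [-50, 58]
step 4 (DROP): [-50]
step 5 (PUSH 67): [-50, 67]
step 6 (SWAP): [67, -50]
step 7 (ADD): [17]
step 8 (DROP): []
step 9 (PUSH 80): [80]

[80]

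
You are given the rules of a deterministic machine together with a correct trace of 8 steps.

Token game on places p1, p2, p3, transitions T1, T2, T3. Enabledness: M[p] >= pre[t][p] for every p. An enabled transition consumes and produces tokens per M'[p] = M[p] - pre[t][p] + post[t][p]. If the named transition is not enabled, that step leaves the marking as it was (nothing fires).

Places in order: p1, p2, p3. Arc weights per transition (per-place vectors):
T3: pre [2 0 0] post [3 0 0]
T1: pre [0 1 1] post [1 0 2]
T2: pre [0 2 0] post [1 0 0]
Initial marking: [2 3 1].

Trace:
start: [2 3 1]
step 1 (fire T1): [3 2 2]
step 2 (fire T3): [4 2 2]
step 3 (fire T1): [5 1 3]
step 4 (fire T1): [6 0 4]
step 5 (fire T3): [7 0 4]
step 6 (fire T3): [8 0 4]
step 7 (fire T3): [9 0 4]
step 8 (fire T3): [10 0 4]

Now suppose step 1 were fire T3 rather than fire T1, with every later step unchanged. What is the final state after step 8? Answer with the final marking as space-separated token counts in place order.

(re-executing from step 1 with the substitution; state before step 1: [2 3 1])
step 1 (fire T3): [3 3 1]
step 2 (fire T3): [4 3 1]
step 3 (fire T1): [5 2 2]
step 4 (fire T1): [6 1 3]
step 5 (fire T3): [7 1 3]
step 6 (fire T3): [8 1 3]
step 7 (fire T3): [9 1 3]
step 8 (fire T3): [10 1 3]

10 1 3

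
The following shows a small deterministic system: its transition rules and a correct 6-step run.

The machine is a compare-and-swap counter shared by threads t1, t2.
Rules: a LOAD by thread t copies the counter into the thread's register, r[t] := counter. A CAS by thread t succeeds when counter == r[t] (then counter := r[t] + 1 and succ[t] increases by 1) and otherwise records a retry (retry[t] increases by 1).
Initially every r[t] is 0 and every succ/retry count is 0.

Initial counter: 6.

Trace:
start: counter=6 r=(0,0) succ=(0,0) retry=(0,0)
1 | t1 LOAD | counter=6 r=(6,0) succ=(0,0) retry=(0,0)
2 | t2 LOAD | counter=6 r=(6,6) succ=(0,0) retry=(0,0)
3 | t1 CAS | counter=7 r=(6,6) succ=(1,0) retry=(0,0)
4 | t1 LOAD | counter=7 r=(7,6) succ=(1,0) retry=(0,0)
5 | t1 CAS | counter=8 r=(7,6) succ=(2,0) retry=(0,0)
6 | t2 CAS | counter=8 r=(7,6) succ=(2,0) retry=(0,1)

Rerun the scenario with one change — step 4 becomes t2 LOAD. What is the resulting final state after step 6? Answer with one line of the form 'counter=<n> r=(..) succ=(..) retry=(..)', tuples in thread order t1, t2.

counter=8 r=(6,7) succ=(1,1) retry=(1,0)

(re-executing from step 4 with the substitution; state before step 4: counter=7 r=(6,6) succ=(1,0) retry=(0,0))
4 | t2 LOAD | counter=7 r=(6,7) succ=(1,0) retry=(0,0)
5 | t1 CAS | counter=7 r=(6,7) succ=(1,0) retry=(1,0)
6 | t2 CAS | counter=8 r=(6,7) succ=(1,1) retry=(1,0)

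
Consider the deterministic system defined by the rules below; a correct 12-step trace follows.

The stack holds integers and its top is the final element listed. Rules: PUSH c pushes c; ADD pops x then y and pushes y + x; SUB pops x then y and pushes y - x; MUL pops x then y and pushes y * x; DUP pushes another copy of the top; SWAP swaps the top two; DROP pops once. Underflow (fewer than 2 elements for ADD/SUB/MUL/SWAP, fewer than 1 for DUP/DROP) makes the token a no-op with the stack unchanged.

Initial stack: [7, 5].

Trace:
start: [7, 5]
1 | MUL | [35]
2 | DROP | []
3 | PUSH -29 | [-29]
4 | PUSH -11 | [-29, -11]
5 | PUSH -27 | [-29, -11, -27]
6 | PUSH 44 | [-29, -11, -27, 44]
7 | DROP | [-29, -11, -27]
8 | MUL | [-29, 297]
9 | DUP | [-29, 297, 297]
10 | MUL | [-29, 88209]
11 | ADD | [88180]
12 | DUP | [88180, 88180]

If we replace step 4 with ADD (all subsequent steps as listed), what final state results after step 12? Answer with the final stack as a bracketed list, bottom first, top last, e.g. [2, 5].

[613089, 613089]

(re-executing from step 4 with the substitution; state before step 4: [-29])
4 | ADD | [-29]
5 | PUSH -27 | [-29, -27]
6 | PUSH 44 | [-29, -27, 44]
7 | DROP | [-29, -27]
8 | MUL | [783]
9 | DUP | [783, 783]
10 | MUL | [613089]
11 | ADD | [613089]
12 | DUP | [613089, 613089]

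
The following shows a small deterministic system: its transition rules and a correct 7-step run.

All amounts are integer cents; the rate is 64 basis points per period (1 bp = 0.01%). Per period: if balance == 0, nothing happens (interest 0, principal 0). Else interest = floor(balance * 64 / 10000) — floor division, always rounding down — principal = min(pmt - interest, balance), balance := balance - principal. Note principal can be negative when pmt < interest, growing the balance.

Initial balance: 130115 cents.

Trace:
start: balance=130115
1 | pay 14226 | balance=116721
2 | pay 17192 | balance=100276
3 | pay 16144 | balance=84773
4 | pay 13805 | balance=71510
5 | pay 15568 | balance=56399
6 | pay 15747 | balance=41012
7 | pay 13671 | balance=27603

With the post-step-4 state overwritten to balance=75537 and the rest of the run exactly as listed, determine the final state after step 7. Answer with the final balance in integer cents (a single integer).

state after step 4 := balance=75537
5 | pay 15568 | balance=60452
6 | pay 15747 | balance=45091
7 | pay 13671 | balance=31708

31708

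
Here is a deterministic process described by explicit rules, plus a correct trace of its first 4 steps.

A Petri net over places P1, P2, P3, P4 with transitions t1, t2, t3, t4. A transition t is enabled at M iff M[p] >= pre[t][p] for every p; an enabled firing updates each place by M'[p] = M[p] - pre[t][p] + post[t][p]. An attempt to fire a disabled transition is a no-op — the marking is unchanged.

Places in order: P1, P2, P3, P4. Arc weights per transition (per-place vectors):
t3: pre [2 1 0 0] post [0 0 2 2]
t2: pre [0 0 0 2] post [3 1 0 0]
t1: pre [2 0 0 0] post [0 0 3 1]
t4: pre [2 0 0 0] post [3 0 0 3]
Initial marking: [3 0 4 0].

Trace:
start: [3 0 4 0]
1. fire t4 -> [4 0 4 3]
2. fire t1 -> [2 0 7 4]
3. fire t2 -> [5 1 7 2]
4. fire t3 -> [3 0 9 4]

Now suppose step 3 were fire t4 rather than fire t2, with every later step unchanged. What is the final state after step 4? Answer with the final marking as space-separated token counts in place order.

(re-executing from step 3 with the substitution; state before step 3: [2 0 7 4])
3. fire t4 -> [3 0 7 7]
4. fire t3 -> [3 0 7 7]

3 0 7 7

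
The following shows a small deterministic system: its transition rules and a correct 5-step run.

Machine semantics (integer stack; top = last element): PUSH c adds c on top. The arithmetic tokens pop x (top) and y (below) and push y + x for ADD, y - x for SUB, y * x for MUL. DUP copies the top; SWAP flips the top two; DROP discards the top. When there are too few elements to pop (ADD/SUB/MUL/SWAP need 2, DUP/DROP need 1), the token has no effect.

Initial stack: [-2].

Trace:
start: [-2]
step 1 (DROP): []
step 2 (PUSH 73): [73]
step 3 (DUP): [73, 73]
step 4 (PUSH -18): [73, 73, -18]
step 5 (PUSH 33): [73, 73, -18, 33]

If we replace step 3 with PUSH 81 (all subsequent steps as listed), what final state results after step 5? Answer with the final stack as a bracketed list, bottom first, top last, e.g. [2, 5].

(re-executing from step 3 with the substitution; state before step 3: [73])
step 3 (PUSH 81): [73, 81]
step 4 (PUSH -18): [73, 81, -18]
step 5 (PUSH 33): [73, 81, -18, 33]

[73, 81, -18, 33]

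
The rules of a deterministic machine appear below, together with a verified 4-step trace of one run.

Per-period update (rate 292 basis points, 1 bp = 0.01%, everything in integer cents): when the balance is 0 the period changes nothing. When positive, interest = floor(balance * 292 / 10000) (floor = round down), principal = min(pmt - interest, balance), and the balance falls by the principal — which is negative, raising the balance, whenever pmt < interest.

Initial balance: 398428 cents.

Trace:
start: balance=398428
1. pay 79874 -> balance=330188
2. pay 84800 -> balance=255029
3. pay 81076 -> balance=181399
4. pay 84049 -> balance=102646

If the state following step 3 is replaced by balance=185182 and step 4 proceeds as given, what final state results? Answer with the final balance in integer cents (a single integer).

state after step 3 := balance=185182
4. pay 84049 -> balance=106540

106540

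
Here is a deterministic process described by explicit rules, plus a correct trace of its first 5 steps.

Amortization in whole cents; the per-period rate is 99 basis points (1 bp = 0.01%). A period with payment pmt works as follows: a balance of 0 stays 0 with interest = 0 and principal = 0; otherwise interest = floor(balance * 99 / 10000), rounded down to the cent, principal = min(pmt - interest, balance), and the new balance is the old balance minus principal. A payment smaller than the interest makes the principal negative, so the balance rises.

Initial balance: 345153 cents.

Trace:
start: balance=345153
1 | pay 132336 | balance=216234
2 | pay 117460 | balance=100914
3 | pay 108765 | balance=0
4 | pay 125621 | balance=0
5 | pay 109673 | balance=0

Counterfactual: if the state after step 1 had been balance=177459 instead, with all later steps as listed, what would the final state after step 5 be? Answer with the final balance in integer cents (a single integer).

0

state after step 1 := balance=177459
2 | pay 117460 | balance=61755
3 | pay 108765 | balance=0
4 | pay 125621 | balance=0
5 | pay 109673 | balance=0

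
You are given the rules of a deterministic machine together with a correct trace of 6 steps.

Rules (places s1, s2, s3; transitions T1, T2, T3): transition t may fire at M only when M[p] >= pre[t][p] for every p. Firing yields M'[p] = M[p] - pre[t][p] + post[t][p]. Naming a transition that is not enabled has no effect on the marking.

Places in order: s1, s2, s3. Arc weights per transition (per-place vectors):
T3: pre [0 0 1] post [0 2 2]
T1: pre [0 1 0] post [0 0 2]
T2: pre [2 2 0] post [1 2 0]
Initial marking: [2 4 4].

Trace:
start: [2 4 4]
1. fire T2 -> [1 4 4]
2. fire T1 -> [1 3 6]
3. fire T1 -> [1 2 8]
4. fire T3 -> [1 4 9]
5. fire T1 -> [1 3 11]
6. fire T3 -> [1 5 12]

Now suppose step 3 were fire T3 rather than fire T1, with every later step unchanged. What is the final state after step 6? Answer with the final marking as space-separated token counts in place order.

(re-executing from step 3 with the substitution; state before step 3: [1 3 6])
3. fire T3 -> [1 5 7]
4. fire T3 -> [1 7 8]
5. fire T1 -> [1 6 10]
6. fire T3 -> [1 8 11]

1 8 11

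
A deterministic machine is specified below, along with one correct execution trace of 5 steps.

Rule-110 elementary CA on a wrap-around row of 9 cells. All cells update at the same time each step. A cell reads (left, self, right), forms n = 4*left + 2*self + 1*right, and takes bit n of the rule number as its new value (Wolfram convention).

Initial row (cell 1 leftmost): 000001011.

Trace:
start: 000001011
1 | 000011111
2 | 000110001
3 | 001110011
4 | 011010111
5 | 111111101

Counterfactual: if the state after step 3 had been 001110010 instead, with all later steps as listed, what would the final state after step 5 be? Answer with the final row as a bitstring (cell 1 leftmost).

111111110

state after step 3 := 001110010
4 | 011010110
5 | 111111110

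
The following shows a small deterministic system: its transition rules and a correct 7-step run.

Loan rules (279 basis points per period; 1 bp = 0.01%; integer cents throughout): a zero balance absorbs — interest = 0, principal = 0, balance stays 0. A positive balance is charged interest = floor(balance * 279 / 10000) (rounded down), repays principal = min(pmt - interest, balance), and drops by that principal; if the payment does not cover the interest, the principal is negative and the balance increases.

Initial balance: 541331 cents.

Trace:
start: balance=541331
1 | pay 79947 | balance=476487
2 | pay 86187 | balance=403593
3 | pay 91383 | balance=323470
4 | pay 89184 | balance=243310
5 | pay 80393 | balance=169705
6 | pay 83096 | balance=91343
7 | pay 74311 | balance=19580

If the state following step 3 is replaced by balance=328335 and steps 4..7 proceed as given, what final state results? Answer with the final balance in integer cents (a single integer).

state after step 3 := balance=328335
4 | pay 89184 | balance=248311
5 | pay 80393 | balance=174845
6 | pay 83096 | balance=96627
7 | pay 74311 | balance=25011

25011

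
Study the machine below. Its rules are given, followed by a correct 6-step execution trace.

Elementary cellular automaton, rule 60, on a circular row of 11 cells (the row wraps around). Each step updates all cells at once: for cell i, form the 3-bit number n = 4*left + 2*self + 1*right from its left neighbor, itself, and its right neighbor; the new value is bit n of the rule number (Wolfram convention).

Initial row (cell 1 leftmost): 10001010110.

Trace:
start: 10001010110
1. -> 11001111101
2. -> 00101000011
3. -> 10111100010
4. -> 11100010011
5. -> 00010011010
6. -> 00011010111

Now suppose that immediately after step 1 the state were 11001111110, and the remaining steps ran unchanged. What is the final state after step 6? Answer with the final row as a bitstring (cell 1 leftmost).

10110010101

state after step 1 := 11001111110
2. -> 10101000001
3. -> 01111100001
4. -> 11000010001
5. -> 00100011001
6. -> 10110010101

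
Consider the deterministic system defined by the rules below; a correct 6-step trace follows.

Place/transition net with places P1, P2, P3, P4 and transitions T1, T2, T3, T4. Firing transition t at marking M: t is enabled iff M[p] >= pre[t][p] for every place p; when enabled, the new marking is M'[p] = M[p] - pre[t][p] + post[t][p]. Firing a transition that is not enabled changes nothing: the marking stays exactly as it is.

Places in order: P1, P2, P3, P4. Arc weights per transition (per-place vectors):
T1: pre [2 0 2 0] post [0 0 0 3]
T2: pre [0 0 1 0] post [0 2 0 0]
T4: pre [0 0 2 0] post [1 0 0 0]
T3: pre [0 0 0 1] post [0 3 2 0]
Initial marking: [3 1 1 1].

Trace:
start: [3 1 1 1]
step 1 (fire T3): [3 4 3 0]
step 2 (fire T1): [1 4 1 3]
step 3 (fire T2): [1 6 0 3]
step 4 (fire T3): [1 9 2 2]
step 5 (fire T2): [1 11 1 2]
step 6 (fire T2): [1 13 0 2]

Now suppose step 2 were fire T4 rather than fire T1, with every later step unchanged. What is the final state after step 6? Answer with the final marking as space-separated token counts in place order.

(re-executing from step 2 with the substitution; state before step 2: [3 4 3 0])
step 2 (fire T4): [4 4 1 0]
step 3 (fire T2): [4 6 0 0]
step 4 (fire T3): [4 6 0 0]
step 5 (fire T2): [4 6 0 0]
step 6 (fire T2): [4 6 0 0]

4 6 0 0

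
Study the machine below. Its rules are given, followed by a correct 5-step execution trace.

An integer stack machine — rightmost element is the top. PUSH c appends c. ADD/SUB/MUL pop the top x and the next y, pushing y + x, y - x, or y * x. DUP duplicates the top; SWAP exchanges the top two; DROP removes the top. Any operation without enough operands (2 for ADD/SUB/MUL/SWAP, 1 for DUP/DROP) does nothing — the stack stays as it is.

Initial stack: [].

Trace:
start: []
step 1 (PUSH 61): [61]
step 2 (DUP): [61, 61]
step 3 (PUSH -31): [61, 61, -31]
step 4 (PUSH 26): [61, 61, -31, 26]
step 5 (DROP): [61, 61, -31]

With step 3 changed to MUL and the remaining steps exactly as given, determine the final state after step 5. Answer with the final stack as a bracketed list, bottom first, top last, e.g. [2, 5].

(re-executing from step 3 with the substitution; state before step 3: [61, 61])
step 3 (MUL): [3721]
step 4 (PUSH 26): [3721, 26]
step 5 (DROP): [3721]

[3721]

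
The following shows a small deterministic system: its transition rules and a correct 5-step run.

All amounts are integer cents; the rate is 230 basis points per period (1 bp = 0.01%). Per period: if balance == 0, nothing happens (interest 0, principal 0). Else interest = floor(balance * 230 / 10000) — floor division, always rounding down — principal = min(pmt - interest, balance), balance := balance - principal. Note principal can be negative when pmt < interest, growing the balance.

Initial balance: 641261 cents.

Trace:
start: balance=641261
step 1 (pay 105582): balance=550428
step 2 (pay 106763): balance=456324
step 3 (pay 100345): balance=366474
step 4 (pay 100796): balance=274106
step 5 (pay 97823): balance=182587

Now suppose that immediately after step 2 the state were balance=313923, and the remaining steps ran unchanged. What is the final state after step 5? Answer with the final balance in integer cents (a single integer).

state after step 2 := balance=313923
step 3 (pay 100345): balance=220798
step 4 (pay 100796): balance=125080
step 5 (pay 97823): balance=30133

30133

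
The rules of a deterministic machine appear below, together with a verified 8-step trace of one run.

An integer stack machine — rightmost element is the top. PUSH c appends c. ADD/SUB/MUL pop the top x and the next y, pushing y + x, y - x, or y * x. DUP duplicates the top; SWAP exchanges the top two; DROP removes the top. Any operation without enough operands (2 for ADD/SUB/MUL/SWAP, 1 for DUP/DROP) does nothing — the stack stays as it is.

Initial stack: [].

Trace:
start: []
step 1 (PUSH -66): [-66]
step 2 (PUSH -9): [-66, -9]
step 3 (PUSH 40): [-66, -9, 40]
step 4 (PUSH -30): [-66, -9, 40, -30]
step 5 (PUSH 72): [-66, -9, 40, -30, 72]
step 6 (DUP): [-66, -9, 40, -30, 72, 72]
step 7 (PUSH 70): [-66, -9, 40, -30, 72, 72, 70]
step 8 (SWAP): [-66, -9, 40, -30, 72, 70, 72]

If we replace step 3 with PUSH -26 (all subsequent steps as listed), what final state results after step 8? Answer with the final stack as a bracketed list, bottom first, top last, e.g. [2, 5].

[-66, -9, -26, -30, 72, 70, 72]

(re-executing from step 3 with the substitution; state before step 3: [-66, -9])
step 3 (PUSH -26): [-66, -9, -26]
step 4 (PUSH -30): [-66, -9, -26, -30]
step 5 (PUSH 72): [-66, -9, -26, -30, 72]
step 6 (DUP): [-66, -9, -26, -30, 72, 72]
step 7 (PUSH 70): [-66, -9, -26, -30, 72, 72, 70]
step 8 (SWAP): [-66, -9, -26, -30, 72, 70, 72]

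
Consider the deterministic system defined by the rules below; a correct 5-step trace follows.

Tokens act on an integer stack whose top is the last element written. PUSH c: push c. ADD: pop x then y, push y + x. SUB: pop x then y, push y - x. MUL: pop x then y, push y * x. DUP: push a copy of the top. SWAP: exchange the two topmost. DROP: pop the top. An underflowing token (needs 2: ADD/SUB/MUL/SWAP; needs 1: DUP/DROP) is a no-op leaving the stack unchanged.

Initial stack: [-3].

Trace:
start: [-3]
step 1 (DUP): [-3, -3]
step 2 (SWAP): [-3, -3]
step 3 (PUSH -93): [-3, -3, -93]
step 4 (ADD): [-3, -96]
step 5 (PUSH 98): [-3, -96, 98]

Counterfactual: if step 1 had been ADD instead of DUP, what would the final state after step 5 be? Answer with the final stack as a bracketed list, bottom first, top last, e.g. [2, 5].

(re-executing from step 1 with the substitution; state before step 1: [-3])
step 1 (ADD): [-3]
step 2 (SWAP): [-3]
step 3 (PUSH -93): [-3, -93]
step 4 (ADD): [-96]
step 5 (PUSH 98): [-96, 98]

[-96, 98]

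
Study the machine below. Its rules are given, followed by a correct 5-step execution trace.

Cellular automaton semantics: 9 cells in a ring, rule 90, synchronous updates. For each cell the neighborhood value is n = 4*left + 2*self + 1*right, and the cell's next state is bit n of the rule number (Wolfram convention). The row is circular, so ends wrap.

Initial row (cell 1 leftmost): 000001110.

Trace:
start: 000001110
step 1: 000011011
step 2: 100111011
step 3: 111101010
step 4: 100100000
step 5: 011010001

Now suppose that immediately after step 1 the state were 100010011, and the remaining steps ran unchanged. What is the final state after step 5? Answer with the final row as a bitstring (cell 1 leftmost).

state after step 1 := 100010011
step 2: 110101110
step 3: 110001010
step 4: 111010000
step 5: 101001001

101001001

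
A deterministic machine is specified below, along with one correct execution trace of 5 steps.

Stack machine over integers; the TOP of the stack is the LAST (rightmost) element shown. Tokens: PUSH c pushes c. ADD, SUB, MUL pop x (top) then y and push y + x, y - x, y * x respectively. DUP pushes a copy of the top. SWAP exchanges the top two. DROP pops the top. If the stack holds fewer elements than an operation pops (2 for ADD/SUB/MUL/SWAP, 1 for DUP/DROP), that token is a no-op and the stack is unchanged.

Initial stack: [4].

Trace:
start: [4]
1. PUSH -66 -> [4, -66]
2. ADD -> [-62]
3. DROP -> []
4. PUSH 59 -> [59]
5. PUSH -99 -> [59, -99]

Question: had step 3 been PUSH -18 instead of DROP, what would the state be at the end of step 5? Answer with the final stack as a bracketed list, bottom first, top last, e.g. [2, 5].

(re-executing from step 3 with the substitution; state before step 3: [-62])
3. PUSH -18 -> [-62, -18]
4. PUSH 59 -> [-62, -18, 59]
5. PUSH -99 -> [-62, -18, 59, -99]

[-62, -18, 59, -99]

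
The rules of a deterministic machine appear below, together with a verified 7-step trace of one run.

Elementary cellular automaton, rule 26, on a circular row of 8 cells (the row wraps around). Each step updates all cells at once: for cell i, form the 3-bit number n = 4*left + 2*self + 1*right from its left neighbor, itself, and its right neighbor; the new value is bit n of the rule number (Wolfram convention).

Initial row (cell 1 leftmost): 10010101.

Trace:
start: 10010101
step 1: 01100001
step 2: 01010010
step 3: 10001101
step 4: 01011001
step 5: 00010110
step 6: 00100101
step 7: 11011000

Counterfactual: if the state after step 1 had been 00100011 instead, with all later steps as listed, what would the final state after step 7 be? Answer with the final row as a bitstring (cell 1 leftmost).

state after step 1 := 00100011
step 2: 11010110
step 3: 10000100
step 4: 01001011
step 5: 00110010
step 6: 01101101
step 7: 01001000

01001000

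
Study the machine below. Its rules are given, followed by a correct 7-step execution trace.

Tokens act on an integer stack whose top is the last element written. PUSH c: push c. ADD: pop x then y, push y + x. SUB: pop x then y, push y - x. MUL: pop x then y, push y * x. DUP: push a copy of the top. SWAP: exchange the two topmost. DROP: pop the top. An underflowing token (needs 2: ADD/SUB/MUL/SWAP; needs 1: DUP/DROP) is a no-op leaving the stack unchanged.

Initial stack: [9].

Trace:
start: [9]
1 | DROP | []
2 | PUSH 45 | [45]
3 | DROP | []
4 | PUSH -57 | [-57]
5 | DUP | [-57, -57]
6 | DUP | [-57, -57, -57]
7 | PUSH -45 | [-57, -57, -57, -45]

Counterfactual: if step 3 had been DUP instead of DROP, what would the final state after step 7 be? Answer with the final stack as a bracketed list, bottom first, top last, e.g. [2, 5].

[45, 45, -57, -57, -57, -45]

(re-executing from step 3 with the substitution; state before step 3: [45])
3 | DUP | [45, 45]
4 | PUSH -57 | [45, 45, -57]
5 | DUP | [45, 45, -57, -57]
6 | DUP | [45, 45, -57, -57, -57]
7 | PUSH -45 | [45, 45, -57, -57, -57, -45]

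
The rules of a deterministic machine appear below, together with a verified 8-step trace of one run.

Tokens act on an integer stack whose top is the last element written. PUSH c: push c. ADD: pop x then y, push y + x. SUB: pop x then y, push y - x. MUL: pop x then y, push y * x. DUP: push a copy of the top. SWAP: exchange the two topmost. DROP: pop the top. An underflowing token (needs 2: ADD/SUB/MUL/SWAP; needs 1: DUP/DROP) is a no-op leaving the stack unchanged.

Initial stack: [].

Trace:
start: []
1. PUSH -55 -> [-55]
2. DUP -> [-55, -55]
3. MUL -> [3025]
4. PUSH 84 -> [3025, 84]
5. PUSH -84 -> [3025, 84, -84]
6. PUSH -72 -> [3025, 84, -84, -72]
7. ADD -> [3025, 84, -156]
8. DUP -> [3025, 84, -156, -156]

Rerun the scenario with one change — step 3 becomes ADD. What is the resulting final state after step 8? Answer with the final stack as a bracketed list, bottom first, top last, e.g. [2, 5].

(re-executing from step 3 with the substitution; state before step 3: [-55, -55])
3. ADD -> [-110]
4. PUSH 84 -> [-110, 84]
5. PUSH -84 -> [-110, 84, -84]
6. PUSH -72 -> [-110, 84, -84, -72]
7. ADD -> [-110, 84, -156]
8. DUP -> [-110, 84, -156, -156]

[-110, 84, -156, -156]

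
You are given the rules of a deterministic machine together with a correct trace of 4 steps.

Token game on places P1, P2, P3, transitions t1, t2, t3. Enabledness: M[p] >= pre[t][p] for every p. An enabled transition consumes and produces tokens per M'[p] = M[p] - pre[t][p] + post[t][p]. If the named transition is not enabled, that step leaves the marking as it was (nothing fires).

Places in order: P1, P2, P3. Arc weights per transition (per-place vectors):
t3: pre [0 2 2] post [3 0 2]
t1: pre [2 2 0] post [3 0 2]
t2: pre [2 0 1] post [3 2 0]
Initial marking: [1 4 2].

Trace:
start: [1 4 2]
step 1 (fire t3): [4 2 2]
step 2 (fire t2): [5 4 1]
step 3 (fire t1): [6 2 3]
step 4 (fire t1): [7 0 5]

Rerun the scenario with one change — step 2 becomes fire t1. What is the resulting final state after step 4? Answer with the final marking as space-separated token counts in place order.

(re-executing from step 2 with the substitution; state before step 2: [4 2 2])
step 2 (fire t1): [5 0 4]
step 3 (fire t1): [5 0 4]
step 4 (fire t1): [5 0 4]

5 0 4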